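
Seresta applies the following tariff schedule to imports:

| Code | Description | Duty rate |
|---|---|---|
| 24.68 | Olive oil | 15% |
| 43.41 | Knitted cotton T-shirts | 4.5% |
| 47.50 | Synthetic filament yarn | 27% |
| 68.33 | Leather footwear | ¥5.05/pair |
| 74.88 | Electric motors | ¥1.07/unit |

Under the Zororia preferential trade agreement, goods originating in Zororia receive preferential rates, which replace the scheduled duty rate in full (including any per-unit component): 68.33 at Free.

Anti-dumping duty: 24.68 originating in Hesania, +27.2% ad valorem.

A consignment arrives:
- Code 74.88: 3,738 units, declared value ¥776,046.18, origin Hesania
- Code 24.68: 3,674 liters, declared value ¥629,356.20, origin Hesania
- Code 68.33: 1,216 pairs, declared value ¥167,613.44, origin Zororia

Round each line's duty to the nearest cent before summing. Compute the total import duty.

¥269,587.98

Line 1 (74.88, Hesania, 3,738 units, ¥776,046.18):
Base rate for 74.88 is ¥1.07/unit.
Duty = 3,738 × ¥1.07 = ¥3,999.66.
Line 2 (24.68, Hesania, 3,674 liters, ¥629,356.20):
Base rate for 24.68 is 15%.
Additional duty on 24.68 from Hesania: +27.2%. Applied ad valorem rate: 15% + 27.2% = 42.2%.
Duty = ¥629,356.20 × 42.2% = ¥265,588.32.
Line 3 (68.33, Zororia, 1,216 pairs, ¥167,613.44):
Base rate for 68.33 is ¥5.05/pair.
Origin Zororia qualifies under the Seresta–Zororia agreement and 68.33 is covered: preferential rate Free applies instead.
Duty = ¥167,613.44 × 0% = ¥0.00.
Total = ¥3,999.66 + ¥265,588.32 + ¥0.00 = ¥269,587.98.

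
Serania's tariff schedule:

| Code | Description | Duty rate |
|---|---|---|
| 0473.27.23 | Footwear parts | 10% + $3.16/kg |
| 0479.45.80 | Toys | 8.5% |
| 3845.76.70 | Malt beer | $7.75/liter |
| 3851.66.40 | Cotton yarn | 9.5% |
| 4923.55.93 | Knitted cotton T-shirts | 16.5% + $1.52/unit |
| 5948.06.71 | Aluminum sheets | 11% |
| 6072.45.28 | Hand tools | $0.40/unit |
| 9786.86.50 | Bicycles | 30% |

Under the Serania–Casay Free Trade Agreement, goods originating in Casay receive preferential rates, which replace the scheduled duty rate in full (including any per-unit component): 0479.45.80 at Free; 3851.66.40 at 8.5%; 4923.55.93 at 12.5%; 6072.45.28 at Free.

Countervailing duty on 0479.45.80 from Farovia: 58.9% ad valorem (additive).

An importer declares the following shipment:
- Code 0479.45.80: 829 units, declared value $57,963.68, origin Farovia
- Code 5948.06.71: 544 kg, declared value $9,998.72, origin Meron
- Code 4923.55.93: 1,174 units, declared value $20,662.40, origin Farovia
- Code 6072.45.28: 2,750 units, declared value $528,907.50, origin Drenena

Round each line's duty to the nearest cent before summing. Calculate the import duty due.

Line 1 (0479.45.80, Farovia, 829 units, $57,963.68):
Base rate for 0479.45.80 is 8.5%.
0479.45.80 has an FTA preferential rate, but origin Farovia is not Casay; base rate stands.
Additional duty on 0479.45.80 from Farovia: +58.9%. Applied ad valorem rate: 8.5% + 58.9% = 67.4%.
Duty = $57,963.68 × 67.4% = $39,067.52.
Line 2 (5948.06.71, Meron, 544 kg, $9,998.72):
Base rate for 5948.06.71 is 11%.
Duty = $9,998.72 × 11% = $1,099.86.
Line 3 (4923.55.93, Farovia, 1,174 units, $20,662.40):
Base rate for 4923.55.93 is 16.5% + $1.52/unit.
4923.55.93 has an FTA preferential rate, but origin Farovia is not Casay; base rate stands.
Duty = $20,662.40 × 16.5% + 1,174 × $1.52 = $5,193.78.
Line 4 (6072.45.28, Drenena, 2,750 units, $528,907.50):
Base rate for 6072.45.28 is $0.40/unit.
6072.45.28 has an FTA preferential rate, but origin Drenena is not Casay; base rate stands.
Duty = 2,750 × $0.40 = $1,100.00.
Total = $39,067.52 + $1,099.86 + $5,193.78 + $1,100.00 = $46,461.16.

$46,461.16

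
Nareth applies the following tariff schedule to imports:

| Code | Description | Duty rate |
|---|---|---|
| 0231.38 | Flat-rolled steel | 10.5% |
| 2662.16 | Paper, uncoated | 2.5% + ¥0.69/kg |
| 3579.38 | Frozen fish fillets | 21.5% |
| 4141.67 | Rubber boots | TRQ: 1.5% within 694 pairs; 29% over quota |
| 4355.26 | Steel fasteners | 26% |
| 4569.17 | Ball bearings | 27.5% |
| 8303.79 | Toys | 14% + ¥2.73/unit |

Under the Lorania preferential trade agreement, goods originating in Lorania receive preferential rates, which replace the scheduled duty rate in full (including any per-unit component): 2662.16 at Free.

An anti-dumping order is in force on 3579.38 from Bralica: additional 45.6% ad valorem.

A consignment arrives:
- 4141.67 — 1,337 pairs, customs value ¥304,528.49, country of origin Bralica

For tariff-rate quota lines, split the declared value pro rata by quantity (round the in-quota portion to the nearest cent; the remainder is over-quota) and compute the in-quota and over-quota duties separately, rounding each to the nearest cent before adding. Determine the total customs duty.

¥44,843.36

Line 1 (4141.67, Bralica, 1,337 pairs, ¥304,528.49):
Code 4141.67 is under a tariff-rate quota (threshold 694 pairs). In-quota: 694 pairs at 1.5%; over-quota: 643 pairs at 29%.
Pro-rata value split: in-quota = ¥304,528.49 × 694/1,337 = ¥158,072.38; over-quota = ¥304,528.49 − ¥158,072.38 = ¥146,456.11.
In-quota duty = ¥158,072.38 × 1.5% = ¥2,371.09. Over-quota duty = ¥146,456.11 × 29% = ¥42,472.27.
Line duty = ¥2,371.09 + ¥42,472.27 = ¥44,843.36.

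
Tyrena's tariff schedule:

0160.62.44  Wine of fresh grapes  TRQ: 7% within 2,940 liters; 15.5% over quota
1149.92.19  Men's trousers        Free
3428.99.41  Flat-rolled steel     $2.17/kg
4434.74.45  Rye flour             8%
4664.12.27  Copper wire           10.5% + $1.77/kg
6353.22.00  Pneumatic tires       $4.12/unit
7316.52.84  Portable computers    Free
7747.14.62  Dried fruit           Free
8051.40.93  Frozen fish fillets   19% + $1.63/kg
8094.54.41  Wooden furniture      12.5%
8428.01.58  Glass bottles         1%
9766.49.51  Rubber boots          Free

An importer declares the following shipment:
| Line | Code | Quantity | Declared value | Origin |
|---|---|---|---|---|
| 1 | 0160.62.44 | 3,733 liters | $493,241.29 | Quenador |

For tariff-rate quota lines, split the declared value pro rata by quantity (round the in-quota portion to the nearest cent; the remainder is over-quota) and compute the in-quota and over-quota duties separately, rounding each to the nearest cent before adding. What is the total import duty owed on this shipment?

Line 1 (0160.62.44, Quenador, 3,733 liters, $493,241.29):
Code 0160.62.44 is under a tariff-rate quota (threshold 2,940 liters). In-quota: 2,940 liters at 7%; over-quota: 793 liters at 15.5%.
Pro-rata value split: in-quota = $493,241.29 × 2,940/3,733 = $388,462.20; over-quota = $493,241.29 − $388,462.20 = $104,779.09.
In-quota duty = $388,462.20 × 7% = $27,192.35. Over-quota duty = $104,779.09 × 15.5% = $16,240.76.
Line duty = $27,192.35 + $16,240.76 = $43,433.11.

$43,433.11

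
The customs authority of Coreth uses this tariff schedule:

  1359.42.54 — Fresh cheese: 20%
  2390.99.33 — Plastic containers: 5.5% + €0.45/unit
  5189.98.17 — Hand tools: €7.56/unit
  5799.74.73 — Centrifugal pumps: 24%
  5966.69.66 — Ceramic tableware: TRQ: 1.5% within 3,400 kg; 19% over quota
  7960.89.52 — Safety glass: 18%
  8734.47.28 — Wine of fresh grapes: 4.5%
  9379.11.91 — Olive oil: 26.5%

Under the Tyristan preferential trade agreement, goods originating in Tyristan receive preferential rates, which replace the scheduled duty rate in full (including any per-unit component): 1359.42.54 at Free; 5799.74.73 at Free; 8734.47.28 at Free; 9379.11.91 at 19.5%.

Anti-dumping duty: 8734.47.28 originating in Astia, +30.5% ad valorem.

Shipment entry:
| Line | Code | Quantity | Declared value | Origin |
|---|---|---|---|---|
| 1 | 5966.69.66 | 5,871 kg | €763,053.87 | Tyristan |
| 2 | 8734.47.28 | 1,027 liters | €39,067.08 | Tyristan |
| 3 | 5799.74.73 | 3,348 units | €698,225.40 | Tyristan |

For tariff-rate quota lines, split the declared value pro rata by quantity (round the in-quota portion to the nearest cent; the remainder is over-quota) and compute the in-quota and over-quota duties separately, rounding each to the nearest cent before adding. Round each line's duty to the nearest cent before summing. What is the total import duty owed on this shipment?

Line 1 (5966.69.66, Tyristan, 5,871 kg, €763,053.87):
Code 5966.69.66 is under a tariff-rate quota (threshold 3,400 kg). In-quota: 3,400 kg at 1.5%; over-quota: 2,471 kg at 19%.
Pro-rata value split: in-quota = €763,053.87 × 3,400/5,871 = €441,898.00; over-quota = €763,053.87 − €441,898.00 = €321,155.87.
In-quota duty = €441,898.00 × 1.5% = €6,628.47. Over-quota duty = €321,155.87 × 19% = €61,019.62.
Line duty = €6,628.47 + €61,019.62 = €67,648.09.
Line 2 (8734.47.28, Tyristan, 1,027 liters, €39,067.08):
Base rate for 8734.47.28 is 4.5%.
Origin Tyristan qualifies under the Coreth–Tyristan agreement and 8734.47.28 is covered: preferential rate Free applies instead.
The additional-duty order on 8734.47.28 targets Astia, not Tyristan; it does not apply.
Duty = €39,067.08 × 0% = €0.00.
Line 3 (5799.74.73, Tyristan, 3,348 units, €698,225.40):
Base rate for 5799.74.73 is 24%.
Origin Tyristan qualifies under the Coreth–Tyristan agreement and 5799.74.73 is covered: preferential rate Free applies instead.
Duty = €698,225.40 × 0% = €0.00.
Total = €67,648.09 + €0.00 + €0.00 = €67,648.09.

€67,648.09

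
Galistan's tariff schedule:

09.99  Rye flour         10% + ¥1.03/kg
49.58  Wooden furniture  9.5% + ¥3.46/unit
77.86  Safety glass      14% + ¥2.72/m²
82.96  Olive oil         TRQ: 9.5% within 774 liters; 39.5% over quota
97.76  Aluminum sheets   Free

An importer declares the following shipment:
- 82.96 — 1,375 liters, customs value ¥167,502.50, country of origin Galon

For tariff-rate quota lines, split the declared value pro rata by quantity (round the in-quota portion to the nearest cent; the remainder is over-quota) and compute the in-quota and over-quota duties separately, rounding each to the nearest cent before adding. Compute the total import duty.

Line 1 (82.96, Galon, 1,375 liters, ¥167,502.50):
Code 82.96 is under a tariff-rate quota (threshold 774 liters). In-quota: 774 liters at 9.5%; over-quota: 601 liters at 39.5%.
Pro-rata value split: in-quota = ¥167,502.50 × 774/1,375 = ¥94,288.68; over-quota = ¥167,502.50 − ¥94,288.68 = ¥73,213.82.
In-quota duty = ¥94,288.68 × 9.5% = ¥8,957.42. Over-quota duty = ¥73,213.82 × 39.5% = ¥28,919.46.
Line duty = ¥8,957.42 + ¥28,919.46 = ¥37,876.88.

¥37,876.88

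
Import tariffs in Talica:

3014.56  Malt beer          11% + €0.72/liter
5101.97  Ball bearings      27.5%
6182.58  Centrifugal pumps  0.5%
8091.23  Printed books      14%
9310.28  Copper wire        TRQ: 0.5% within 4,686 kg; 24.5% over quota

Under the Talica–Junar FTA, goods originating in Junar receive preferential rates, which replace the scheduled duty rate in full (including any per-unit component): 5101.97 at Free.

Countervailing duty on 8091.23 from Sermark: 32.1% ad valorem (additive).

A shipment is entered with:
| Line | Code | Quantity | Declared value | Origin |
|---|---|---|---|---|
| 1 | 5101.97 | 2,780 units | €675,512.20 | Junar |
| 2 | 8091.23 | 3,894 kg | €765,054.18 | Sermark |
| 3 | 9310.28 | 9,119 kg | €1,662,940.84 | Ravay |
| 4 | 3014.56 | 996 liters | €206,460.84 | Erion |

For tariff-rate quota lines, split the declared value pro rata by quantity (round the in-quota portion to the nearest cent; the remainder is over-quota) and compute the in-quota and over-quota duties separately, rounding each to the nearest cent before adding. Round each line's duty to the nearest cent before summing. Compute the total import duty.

€578,448.94

Line 1 (5101.97, Junar, 2,780 units, €675,512.20):
Base rate for 5101.97 is 27.5%.
Origin Junar qualifies under the Talica–Junar agreement and 5101.97 is covered: preferential rate Free applies instead.
Duty = €675,512.20 × 0% = €0.00.
Line 2 (8091.23, Sermark, 3,894 kg, €765,054.18):
Base rate for 8091.23 is 14%.
Additional duty on 8091.23 from Sermark: +32.1%. Applied ad valorem rate: 14% + 32.1% = 46.1%.
Duty = €765,054.18 × 46.1% = €352,689.98.
Line 3 (9310.28, Ravay, 9,119 kg, €1,662,940.84):
Code 9310.28 is under a tariff-rate quota (threshold 4,686 kg). In-quota: 4,686 kg at 0.5%; over-quota: 4,433 kg at 24.5%.
Pro-rata value split: in-quota = €1,662,940.84 × 4,686/9,119 = €854,538.96; over-quota = €1,662,940.84 − €854,538.96 = €808,401.88.
In-quota duty = €854,538.96 × 0.5% = €4,272.69. Over-quota duty = €808,401.88 × 24.5% = €198,058.46.
Line duty = €4,272.69 + €198,058.46 = €202,331.15.
Line 4 (3014.56, Erion, 996 liters, €206,460.84):
Base rate for 3014.56 is 11% + €0.72/liter.
Duty = €206,460.84 × 11% + 996 × €0.72 = €23,427.81.
Total = €0.00 + €352,689.98 + €202,331.15 + €23,427.81 = €578,448.94.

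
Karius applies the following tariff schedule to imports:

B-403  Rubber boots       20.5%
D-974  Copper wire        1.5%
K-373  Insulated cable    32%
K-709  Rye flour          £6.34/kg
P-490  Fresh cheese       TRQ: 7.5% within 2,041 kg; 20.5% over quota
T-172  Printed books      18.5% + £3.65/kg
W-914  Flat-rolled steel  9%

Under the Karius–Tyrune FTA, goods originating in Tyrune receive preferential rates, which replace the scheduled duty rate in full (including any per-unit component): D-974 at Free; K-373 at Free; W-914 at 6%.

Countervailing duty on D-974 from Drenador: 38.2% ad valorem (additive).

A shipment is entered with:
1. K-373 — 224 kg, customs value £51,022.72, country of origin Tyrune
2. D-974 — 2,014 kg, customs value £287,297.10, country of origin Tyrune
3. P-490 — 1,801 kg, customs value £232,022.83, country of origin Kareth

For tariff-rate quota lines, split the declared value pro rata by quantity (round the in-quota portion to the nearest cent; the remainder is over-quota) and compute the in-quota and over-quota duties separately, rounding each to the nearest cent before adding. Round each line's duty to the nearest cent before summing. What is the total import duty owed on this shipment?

£17,401.71

Line 1 (K-373, Tyrune, 224 kg, £51,022.72):
Base rate for K-373 is 32%.
Origin Tyrune qualifies under the Karius–Tyrune agreement and K-373 is covered: preferential rate Free applies instead.
Duty = £51,022.72 × 0% = £0.00.
Line 2 (D-974, Tyrune, 2,014 kg, £287,297.10):
Base rate for D-974 is 1.5%.
Origin Tyrune qualifies under the Karius–Tyrune agreement and D-974 is covered: preferential rate Free applies instead.
The additional-duty order on D-974 targets Drenador, not Tyrune; it does not apply.
Duty = £287,297.10 × 0% = £0.00.
Line 3 (P-490, Kareth, 1,801 kg, £232,022.83):
Code P-490 is under a tariff-rate quota (threshold 2,041 kg). Quantity 1,801 kg is within the quota, so the in-quota rate 7.5% applies to the full value.
Duty = £232,022.83 × 7.5% = £17,401.71.
Total = £0.00 + £0.00 + £17,401.71 = £17,401.71.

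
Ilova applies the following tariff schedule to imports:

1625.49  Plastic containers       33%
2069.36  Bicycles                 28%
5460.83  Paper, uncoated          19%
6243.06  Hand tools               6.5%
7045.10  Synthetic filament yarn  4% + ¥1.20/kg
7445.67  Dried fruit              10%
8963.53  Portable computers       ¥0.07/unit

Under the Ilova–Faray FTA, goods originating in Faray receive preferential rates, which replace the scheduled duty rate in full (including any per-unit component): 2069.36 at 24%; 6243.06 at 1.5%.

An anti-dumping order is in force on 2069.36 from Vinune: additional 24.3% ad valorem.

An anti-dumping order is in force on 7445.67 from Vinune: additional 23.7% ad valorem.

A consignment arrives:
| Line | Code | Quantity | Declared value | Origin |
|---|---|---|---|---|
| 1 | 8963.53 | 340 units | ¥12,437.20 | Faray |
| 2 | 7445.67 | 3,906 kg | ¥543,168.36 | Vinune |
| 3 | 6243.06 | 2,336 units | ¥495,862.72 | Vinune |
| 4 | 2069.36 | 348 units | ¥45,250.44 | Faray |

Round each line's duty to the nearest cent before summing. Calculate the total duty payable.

¥226,162.73

Line 1 (8963.53, Faray, 340 units, ¥12,437.20):
Base rate for 8963.53 is ¥0.07/unit.
Origin Faray is the FTA partner but 8963.53 is not on the preference list; base rate stands.
Duty = 340 × ¥0.07 = ¥23.80.
Line 2 (7445.67, Vinune, 3,906 kg, ¥543,168.36):
Base rate for 7445.67 is 10%.
Additional duty on 7445.67 from Vinune: +23.7%. Applied ad valorem rate: 10% + 23.7% = 33.7%.
Duty = ¥543,168.36 × 33.7% = ¥183,047.74.
Line 3 (6243.06, Vinune, 2,336 units, ¥495,862.72):
Base rate for 6243.06 is 6.5%.
6243.06 has an FTA preferential rate, but origin Vinune is not Faray; base rate stands.
Duty = ¥495,862.72 × 6.5% = ¥32,231.08.
Line 4 (2069.36, Faray, 348 units, ¥45,250.44):
Base rate for 2069.36 is 28%.
Origin Faray qualifies under the Ilova–Faray agreement and 2069.36 is covered: preferential rate 24% applies instead.
The additional-duty order on 2069.36 targets Vinune, not Faray; it does not apply.
Duty = ¥45,250.44 × 24% = ¥10,860.11.
Total = ¥23.80 + ¥183,047.74 + ¥32,231.08 + ¥10,860.11 = ¥226,162.73.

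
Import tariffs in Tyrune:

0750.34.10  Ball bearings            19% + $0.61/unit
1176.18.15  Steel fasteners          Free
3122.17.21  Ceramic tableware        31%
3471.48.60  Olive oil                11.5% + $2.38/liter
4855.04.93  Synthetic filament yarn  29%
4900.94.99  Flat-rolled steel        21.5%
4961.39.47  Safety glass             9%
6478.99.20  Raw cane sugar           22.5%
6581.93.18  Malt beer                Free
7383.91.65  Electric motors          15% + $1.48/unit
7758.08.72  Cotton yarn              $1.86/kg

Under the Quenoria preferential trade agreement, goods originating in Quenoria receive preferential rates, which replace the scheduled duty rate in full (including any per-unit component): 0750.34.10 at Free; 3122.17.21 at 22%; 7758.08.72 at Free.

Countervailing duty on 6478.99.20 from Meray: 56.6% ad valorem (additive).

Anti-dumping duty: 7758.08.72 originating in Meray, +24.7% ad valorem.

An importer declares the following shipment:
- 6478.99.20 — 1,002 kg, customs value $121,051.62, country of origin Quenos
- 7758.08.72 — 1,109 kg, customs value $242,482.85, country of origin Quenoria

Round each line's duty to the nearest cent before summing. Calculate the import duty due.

Line 1 (6478.99.20, Quenos, 1,002 kg, $121,051.62):
Base rate for 6478.99.20 is 22.5%.
The additional-duty order on 6478.99.20 targets Meray, not Quenos; it does not apply.
Duty = $121,051.62 × 22.5% = $27,236.61.
Line 2 (7758.08.72, Quenoria, 1,109 kg, $242,482.85):
Base rate for 7758.08.72 is $1.86/kg.
Origin Quenoria qualifies under the Tyrune–Quenoria agreement and 7758.08.72 is covered: preferential rate Free applies instead.
The additional-duty order on 7758.08.72 targets Meray, not Quenoria; it does not apply.
Duty = $242,482.85 × 0% = $0.00.
Total = $27,236.61 + $0.00 = $27,236.61.

$27,236.61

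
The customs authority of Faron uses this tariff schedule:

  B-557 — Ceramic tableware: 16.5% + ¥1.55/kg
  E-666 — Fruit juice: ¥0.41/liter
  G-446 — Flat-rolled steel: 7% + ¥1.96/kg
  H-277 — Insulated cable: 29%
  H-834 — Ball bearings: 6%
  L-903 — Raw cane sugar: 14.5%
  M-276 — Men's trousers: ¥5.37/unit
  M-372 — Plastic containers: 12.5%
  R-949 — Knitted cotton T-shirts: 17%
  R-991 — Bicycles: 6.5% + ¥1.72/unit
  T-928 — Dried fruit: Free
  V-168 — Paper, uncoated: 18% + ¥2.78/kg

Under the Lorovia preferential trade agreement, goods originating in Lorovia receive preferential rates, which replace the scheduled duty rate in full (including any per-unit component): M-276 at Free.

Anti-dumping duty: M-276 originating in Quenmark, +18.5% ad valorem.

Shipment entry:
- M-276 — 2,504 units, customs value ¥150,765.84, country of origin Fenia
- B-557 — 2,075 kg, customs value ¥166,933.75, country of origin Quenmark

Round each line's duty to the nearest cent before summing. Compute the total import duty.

¥44,206.80

Line 1 (M-276, Fenia, 2,504 units, ¥150,765.84):
Base rate for M-276 is ¥5.37/unit.
M-276 has an FTA preferential rate, but origin Fenia is not Lorovia; base rate stands.
The additional-duty order on M-276 targets Quenmark, not Fenia; it does not apply.
Duty = 2,504 × ¥5.37 = ¥13,446.48.
Line 2 (B-557, Quenmark, 2,075 kg, ¥166,933.75):
Base rate for B-557 is 16.5% + ¥1.55/kg.
Duty = ¥166,933.75 × 16.5% + 2,075 × ¥1.55 = ¥30,760.32.
Total = ¥13,446.48 + ¥30,760.32 = ¥44,206.80.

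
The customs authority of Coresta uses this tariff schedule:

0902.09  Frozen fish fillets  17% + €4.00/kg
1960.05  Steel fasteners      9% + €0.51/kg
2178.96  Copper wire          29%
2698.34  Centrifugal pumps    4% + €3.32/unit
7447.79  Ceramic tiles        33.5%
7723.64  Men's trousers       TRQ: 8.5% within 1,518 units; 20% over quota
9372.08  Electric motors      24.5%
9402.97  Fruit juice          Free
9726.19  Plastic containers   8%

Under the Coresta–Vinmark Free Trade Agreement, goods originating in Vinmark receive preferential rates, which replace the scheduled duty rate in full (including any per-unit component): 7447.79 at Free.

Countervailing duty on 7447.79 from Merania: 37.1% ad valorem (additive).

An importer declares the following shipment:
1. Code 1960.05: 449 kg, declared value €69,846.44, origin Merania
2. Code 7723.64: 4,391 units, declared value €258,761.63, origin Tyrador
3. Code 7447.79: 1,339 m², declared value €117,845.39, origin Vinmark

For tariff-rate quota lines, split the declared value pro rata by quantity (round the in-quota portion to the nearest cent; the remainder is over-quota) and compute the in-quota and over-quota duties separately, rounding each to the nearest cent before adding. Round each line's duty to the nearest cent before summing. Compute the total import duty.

Line 1 (1960.05, Merania, 449 kg, €69,846.44):
Base rate for 1960.05 is 9% + €0.51/kg.
Duty = €69,846.44 × 9% + 449 × €0.51 = €6,515.17.
Line 2 (7723.64, Tyrador, 4,391 units, €258,761.63):
Code 7723.64 is under a tariff-rate quota (threshold 1,518 units). In-quota: 1,518 units at 8.5%; over-quota: 2,873 units at 20%.
Pro-rata value split: in-quota = €258,761.63 × 1,518/4,391 = €89,455.74; over-quota = €258,761.63 − €89,455.74 = €169,305.89.
In-quota duty = €89,455.74 × 8.5% = €7,603.74. Over-quota duty = €169,305.89 × 20% = €33,861.18.
Line duty = €7,603.74 + €33,861.18 = €41,464.92.
Line 3 (7447.79, Vinmark, 1,339 m², €117,845.39):
Base rate for 7447.79 is 33.5%.
Origin Vinmark qualifies under the Coresta–Vinmark agreement and 7447.79 is covered: preferential rate Free applies instead.
The additional-duty order on 7447.79 targets Merania, not Vinmark; it does not apply.
Duty = €117,845.39 × 0% = €0.00.
Total = €6,515.17 + €41,464.92 + €0.00 = €47,980.09.

€47,980.09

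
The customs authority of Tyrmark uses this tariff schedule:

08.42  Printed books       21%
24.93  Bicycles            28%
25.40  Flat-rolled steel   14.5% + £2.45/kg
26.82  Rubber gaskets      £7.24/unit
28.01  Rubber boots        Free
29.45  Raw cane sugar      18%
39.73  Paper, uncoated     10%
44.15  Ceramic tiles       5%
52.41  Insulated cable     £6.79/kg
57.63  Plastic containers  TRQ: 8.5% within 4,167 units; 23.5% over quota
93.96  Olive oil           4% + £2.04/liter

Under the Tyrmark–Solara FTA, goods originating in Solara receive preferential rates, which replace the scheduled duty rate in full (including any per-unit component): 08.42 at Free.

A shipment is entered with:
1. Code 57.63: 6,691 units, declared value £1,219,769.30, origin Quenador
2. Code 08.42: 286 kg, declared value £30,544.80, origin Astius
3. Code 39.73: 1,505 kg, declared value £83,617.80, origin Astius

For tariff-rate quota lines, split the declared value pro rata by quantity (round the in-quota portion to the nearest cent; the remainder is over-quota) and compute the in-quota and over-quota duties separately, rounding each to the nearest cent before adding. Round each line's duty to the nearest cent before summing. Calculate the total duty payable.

£187,475.36

Line 1 (57.63, Quenador, 6,691 units, £1,219,769.30):
Code 57.63 is under a tariff-rate quota (threshold 4,167 units). In-quota: 4,167 units at 8.5%; over-quota: 2,524 units at 23.5%.
Pro-rata value split: in-quota = £1,219,769.30 × 4,167/6,691 = £759,644.10; over-quota = £1,219,769.30 − £759,644.10 = £460,125.20.
In-quota duty = £759,644.10 × 8.5% = £64,569.75. Over-quota duty = £460,125.20 × 23.5% = £108,129.42.
Line duty = £64,569.75 + £108,129.42 = £172,699.17.
Line 2 (08.42, Astius, 286 kg, £30,544.80):
Base rate for 08.42 is 21%.
08.42 has an FTA preferential rate, but origin Astius is not Solara; base rate stands.
Duty = £30,544.80 × 21% = £6,414.41.
Line 3 (39.73, Astius, 1,505 kg, £83,617.80):
Base rate for 39.73 is 10%.
Duty = £83,617.80 × 10% = £8,361.78.
Total = £172,699.17 + £6,414.41 + £8,361.78 = £187,475.36.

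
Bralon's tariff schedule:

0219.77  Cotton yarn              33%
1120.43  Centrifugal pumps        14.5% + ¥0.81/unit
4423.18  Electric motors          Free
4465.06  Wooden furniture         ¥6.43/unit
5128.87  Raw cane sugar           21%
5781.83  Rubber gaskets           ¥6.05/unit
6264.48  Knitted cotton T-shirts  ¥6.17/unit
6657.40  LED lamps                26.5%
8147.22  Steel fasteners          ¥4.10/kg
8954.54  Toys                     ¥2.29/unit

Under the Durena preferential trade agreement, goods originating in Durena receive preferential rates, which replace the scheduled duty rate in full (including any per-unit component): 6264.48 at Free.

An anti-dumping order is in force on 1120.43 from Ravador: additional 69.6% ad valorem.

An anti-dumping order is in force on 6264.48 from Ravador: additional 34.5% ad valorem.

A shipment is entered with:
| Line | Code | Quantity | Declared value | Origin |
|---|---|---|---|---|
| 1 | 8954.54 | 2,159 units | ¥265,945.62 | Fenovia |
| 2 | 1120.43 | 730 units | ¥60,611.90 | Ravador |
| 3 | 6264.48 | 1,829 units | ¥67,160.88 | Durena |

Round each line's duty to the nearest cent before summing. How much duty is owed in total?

¥56,510.02

Line 1 (8954.54, Fenovia, 2,159 units, ¥265,945.62):
Base rate for 8954.54 is ¥2.29/unit.
Duty = 2,159 × ¥2.29 = ¥4,944.11.
Line 2 (1120.43, Ravador, 730 units, ¥60,611.90):
Base rate for 1120.43 is 14.5% + ¥0.81/unit.
Additional duty on 1120.43 from Ravador: +69.6%. Applied ad valorem rate: 14.5% + 69.6% = 84.1%.
Duty = ¥60,611.90 × 84.1% + 730 × ¥0.81 = ¥51,565.91.
Line 3 (6264.48, Durena, 1,829 units, ¥67,160.88):
Base rate for 6264.48 is ¥6.17/unit.
Origin Durena qualifies under the Bralon–Durena agreement and 6264.48 is covered: preferential rate Free applies instead.
The additional-duty order on 6264.48 targets Ravador, not Durena; it does not apply.
Duty = ¥67,160.88 × 0% = ¥0.00.
Total = ¥4,944.11 + ¥51,565.91 + ¥0.00 = ¥56,510.02.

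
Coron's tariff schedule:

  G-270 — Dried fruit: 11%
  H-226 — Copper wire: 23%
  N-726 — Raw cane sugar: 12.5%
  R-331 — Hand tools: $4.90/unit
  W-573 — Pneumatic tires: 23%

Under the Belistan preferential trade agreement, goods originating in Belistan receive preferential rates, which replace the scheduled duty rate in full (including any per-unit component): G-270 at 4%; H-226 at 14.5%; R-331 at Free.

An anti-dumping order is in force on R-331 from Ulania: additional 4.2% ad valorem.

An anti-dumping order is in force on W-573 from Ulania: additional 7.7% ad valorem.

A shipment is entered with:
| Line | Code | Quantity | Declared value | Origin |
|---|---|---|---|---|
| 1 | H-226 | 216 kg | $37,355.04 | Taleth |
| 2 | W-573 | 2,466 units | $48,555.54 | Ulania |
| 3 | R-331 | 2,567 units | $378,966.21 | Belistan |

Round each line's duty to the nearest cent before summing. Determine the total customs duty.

$23,498.21

Line 1 (H-226, Taleth, 216 kg, $37,355.04):
Base rate for H-226 is 23%.
H-226 has an FTA preferential rate, but origin Taleth is not Belistan; base rate stands.
Duty = $37,355.04 × 23% = $8,591.66.
Line 2 (W-573, Ulania, 2,466 units, $48,555.54):
Base rate for W-573 is 23%.
Additional duty on W-573 from Ulania: +7.7%. Applied ad valorem rate: 23% + 7.7% = 30.7%.
Duty = $48,555.54 × 30.7% = $14,906.55.
Line 3 (R-331, Belistan, 2,567 units, $378,966.21):
Base rate for R-331 is $4.90/unit.
Origin Belistan qualifies under the Coron–Belistan agreement and R-331 is covered: preferential rate Free applies instead.
The additional-duty order on R-331 targets Ulania, not Belistan; it does not apply.
Duty = $378,966.21 × 0% = $0.00.
Total = $8,591.66 + $14,906.55 + $0.00 = $23,498.21.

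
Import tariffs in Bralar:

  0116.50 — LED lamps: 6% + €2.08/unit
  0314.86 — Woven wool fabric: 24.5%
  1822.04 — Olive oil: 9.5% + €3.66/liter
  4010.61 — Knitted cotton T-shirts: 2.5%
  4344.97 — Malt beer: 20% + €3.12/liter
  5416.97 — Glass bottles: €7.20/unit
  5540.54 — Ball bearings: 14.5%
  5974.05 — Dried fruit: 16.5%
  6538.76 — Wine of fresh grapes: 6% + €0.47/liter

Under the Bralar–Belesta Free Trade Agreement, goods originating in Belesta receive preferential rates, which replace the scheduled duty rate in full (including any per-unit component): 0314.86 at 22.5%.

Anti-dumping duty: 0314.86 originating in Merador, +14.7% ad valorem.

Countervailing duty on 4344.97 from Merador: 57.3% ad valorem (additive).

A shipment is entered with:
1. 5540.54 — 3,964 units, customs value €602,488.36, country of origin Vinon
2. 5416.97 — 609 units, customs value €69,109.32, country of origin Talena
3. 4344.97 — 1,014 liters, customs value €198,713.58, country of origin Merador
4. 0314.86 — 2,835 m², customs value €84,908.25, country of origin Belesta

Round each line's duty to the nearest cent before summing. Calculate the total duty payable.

€267,619.25

Line 1 (5540.54, Vinon, 3,964 units, €602,488.36):
Base rate for 5540.54 is 14.5%.
Duty = €602,488.36 × 14.5% = €87,360.81.
Line 2 (5416.97, Talena, 609 units, €69,109.32):
Base rate for 5416.97 is €7.20/unit.
Duty = 609 × €7.20 = €4,384.80.
Line 3 (4344.97, Merador, 1,014 liters, €198,713.58):
Base rate for 4344.97 is 20% + €3.12/liter.
Additional duty on 4344.97 from Merador: +57.3%. Applied ad valorem rate: 20% + 57.3% = 77.3%.
Duty = €198,713.58 × 77.3% + 1,014 × €3.12 = €156,769.28.
Line 4 (0314.86, Belesta, 2,835 m², €84,908.25):
Base rate for 0314.86 is 24.5%.
Origin Belesta qualifies under the Bralar–Belesta agreement and 0314.86 is covered: preferential rate 22.5% applies instead.
The additional-duty order on 0314.86 targets Merador, not Belesta; it does not apply.
Duty = €84,908.25 × 22.5% = €19,104.36.
Total = €87,360.81 + €4,384.80 + €156,769.28 + €19,104.36 = €267,619.25.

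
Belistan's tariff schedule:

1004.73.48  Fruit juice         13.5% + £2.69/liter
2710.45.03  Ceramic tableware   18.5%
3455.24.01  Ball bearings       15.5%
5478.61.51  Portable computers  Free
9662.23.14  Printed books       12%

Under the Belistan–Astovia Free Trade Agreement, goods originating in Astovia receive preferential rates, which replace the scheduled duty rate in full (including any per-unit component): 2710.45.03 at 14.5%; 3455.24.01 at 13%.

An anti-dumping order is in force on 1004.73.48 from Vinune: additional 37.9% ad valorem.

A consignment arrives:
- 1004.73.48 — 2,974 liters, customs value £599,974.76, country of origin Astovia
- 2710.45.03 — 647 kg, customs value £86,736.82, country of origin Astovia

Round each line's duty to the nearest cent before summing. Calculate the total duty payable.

Line 1 (1004.73.48, Astovia, 2,974 liters, £599,974.76):
Base rate for 1004.73.48 is 13.5% + £2.69/liter.
Origin Astovia is the FTA partner but 1004.73.48 is not on the preference list; base rate stands.
The additional-duty order on 1004.73.48 targets Vinune, not Astovia; it does not apply.
Duty = £599,974.76 × 13.5% + 2,974 × £2.69 = £88,996.65.
Line 2 (2710.45.03, Astovia, 647 kg, £86,736.82):
Base rate for 2710.45.03 is 18.5%.
Origin Astovia qualifies under the Belistan–Astovia agreement and 2710.45.03 is covered: preferential rate 14.5% applies instead.
Duty = £86,736.82 × 14.5% = £12,576.84.
Total = £88,996.65 + £12,576.84 = £101,573.49.

£101,573.49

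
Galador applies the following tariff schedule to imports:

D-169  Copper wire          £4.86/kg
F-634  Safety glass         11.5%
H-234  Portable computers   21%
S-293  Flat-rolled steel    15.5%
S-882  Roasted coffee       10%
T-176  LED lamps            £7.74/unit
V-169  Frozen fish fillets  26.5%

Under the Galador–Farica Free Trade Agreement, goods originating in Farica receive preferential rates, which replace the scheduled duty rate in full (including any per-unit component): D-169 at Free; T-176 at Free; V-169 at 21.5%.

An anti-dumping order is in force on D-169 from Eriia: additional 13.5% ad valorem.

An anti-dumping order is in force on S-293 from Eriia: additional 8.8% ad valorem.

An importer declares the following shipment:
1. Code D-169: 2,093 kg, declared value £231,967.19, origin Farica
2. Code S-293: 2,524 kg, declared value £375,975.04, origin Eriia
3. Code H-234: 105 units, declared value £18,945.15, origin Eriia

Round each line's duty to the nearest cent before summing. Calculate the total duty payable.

£95,340.41

Line 1 (D-169, Farica, 2,093 kg, £231,967.19):
Base rate for D-169 is £4.86/kg.
Origin Farica qualifies under the Galador–Farica agreement and D-169 is covered: preferential rate Free applies instead.
The additional-duty order on D-169 targets Eriia, not Farica; it does not apply.
Duty = £231,967.19 × 0% = £0.00.
Line 2 (S-293, Eriia, 2,524 kg, £375,975.04):
Base rate for S-293 is 15.5%.
Additional duty on S-293 from Eriia: +8.8%. Applied ad valorem rate: 15.5% + 8.8% = 24.3%.
Duty = £375,975.04 × 24.3% = £91,361.93.
Line 3 (H-234, Eriia, 105 units, £18,945.15):
Base rate for H-234 is 21%.
Duty = £18,945.15 × 21% = £3,978.48.
Total = £0.00 + £91,361.93 + £3,978.48 = £95,340.41.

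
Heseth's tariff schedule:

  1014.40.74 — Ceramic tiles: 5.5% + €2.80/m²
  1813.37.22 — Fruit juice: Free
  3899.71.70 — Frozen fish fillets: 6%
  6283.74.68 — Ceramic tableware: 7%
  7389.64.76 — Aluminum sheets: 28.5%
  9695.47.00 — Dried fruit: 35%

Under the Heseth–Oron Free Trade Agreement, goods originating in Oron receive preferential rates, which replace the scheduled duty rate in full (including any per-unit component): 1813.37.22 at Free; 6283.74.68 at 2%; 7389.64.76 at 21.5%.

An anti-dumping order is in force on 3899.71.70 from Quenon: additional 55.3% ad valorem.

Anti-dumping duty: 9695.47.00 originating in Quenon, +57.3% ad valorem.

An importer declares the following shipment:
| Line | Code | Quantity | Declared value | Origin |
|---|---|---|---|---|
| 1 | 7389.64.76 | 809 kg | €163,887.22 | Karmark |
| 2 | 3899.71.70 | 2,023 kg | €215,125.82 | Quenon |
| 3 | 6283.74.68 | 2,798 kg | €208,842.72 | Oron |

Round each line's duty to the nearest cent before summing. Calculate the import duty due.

Line 1 (7389.64.76, Karmark, 809 kg, €163,887.22):
Base rate for 7389.64.76 is 28.5%.
7389.64.76 has an FTA preferential rate, but origin Karmark is not Oron; base rate stands.
Duty = €163,887.22 × 28.5% = €46,707.86.
Line 2 (3899.71.70, Quenon, 2,023 kg, €215,125.82):
Base rate for 3899.71.70 is 6%.
Additional duty on 3899.71.70 from Quenon: +55.3%. Applied ad valorem rate: 6% + 55.3% = 61.3%.
Duty = €215,125.82 × 61.3% = €131,872.13.
Line 3 (6283.74.68, Oron, 2,798 kg, €208,842.72):
Base rate for 6283.74.68 is 7%.
Origin Oron qualifies under the Heseth–Oron agreement and 6283.74.68 is covered: preferential rate 2% applies instead.
Duty = €208,842.72 × 2% = €4,176.85.
Total = €46,707.86 + €131,872.13 + €4,176.85 = €182,756.84.

€182,756.84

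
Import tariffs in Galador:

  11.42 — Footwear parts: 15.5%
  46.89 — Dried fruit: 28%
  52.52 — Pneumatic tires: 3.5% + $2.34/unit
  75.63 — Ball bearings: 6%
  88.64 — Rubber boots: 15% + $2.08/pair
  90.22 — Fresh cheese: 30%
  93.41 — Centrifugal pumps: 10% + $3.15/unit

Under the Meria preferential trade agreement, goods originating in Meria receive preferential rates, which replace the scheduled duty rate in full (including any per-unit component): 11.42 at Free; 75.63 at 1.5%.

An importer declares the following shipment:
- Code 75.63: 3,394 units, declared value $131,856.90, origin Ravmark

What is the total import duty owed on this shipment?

Line 1 (75.63, Ravmark, 3,394 units, $131,856.90):
Base rate for 75.63 is 6%.
75.63 has an FTA preferential rate, but origin Ravmark is not Meria; base rate stands.
Duty = $131,856.90 × 6% = $7,911.41.

$7,911.41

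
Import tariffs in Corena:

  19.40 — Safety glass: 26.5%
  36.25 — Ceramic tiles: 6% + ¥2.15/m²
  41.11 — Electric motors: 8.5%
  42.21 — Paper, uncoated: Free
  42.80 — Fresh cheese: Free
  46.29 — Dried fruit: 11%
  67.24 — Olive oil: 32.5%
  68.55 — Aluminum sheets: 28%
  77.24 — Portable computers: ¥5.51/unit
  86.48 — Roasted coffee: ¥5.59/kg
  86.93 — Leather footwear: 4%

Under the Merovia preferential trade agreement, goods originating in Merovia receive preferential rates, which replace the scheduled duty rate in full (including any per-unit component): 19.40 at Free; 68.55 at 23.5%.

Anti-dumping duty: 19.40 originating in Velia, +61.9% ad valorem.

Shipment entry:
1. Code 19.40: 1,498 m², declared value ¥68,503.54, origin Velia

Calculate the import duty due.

Line 1 (19.40, Velia, 1,498 m², ¥68,503.54):
Base rate for 19.40 is 26.5%.
19.40 has an FTA preferential rate, but origin Velia is not Merovia; base rate stands.
Additional duty on 19.40 from Velia: +61.9%. Applied ad valorem rate: 26.5% + 61.9% = 88.4%.
Duty = ¥68,503.54 × 88.4% = ¥60,557.13.

¥60,557.13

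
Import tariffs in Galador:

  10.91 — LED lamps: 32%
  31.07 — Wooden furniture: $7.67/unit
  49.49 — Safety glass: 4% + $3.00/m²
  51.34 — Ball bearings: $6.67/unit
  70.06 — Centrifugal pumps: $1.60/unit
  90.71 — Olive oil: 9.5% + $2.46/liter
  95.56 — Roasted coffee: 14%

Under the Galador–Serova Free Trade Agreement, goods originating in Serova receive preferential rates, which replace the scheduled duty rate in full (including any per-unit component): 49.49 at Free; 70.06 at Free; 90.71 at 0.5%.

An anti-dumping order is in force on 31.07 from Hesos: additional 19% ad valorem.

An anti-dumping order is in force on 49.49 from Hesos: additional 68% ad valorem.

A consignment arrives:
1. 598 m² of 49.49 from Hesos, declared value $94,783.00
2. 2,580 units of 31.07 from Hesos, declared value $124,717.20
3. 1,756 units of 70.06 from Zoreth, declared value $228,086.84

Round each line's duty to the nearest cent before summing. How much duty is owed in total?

$116,332.23

Line 1 (49.49, Hesos, 598 m², $94,783.00):
Base rate for 49.49 is 4% + $3.00/m².
49.49 has an FTA preferential rate, but origin Hesos is not Serova; base rate stands.
Additional duty on 49.49 from Hesos: +68%. Applied ad valorem rate: 4% + 68% = 72%.
Duty = $94,783.00 × 72% + 598 × $3.00 = $70,037.76.
Line 2 (31.07, Hesos, 2,580 units, $124,717.20):
Base rate for 31.07 is $7.67/unit.
Additional duty on 31.07 from Hesos: +19% ad valorem. Applied ad valorem rate = 19%.
Duty = $124,717.20 × 19% + 2,580 × $7.67 = $43,484.87.
Line 3 (70.06, Zoreth, 1,756 units, $228,086.84):
Base rate for 70.06 is $1.60/unit.
70.06 has an FTA preferential rate, but origin Zoreth is not Serova; base rate stands.
Duty = 1,756 × $1.60 = $2,809.60.
Total = $70,037.76 + $43,484.87 + $2,809.60 = $116,332.23.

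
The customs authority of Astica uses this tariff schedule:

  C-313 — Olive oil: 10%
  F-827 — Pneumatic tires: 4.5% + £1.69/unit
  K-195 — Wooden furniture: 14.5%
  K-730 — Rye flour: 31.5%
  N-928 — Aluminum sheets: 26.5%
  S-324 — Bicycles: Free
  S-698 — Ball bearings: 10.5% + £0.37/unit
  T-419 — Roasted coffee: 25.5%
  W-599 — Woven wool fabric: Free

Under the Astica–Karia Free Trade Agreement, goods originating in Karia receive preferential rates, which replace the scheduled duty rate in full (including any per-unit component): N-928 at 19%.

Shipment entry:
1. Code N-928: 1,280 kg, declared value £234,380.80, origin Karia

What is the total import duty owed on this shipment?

£44,532.35

Line 1 (N-928, Karia, 1,280 kg, £234,380.80):
Base rate for N-928 is 26.5%.
Origin Karia qualifies under the Astica–Karia agreement and N-928 is covered: preferential rate 19% applies instead.
Duty = £234,380.80 × 19% = £44,532.35.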